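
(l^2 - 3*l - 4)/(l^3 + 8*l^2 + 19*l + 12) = (l - 4)/(l^2 + 7*l + 12)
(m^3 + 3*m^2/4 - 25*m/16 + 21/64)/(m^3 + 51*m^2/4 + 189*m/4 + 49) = (m^2 - m + 3/16)/(m^2 + 11*m + 28)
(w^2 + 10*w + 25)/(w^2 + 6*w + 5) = (w + 5)/(w + 1)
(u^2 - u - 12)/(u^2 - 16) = (u + 3)/(u + 4)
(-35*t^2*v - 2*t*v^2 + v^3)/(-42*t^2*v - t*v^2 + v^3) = (5*t + v)/(6*t + v)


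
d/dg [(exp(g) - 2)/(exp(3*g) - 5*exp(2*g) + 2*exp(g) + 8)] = (3 - 2*exp(g))*exp(g)/(exp(4*g) - 6*exp(3*g) + exp(2*g) + 24*exp(g) + 16)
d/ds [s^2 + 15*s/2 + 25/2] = 2*s + 15/2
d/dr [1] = 0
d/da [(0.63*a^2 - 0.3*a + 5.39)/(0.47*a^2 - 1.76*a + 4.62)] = (-0.9678*a^2 + 0.7546*a + 8.1004)/(0.2209*a^4 - 1.6544*a^3 + 7.4404*a^2 - 16.2624*a + 21.3444)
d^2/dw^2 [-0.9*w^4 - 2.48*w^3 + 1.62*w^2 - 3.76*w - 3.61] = -10.8*w^2 - 14.88*w + 3.24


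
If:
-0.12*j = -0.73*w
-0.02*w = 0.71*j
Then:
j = 0.00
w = 0.00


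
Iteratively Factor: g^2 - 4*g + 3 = (g - 1)*(g - 3)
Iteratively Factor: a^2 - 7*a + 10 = (a - 5)*(a - 2)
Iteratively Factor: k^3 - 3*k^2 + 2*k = (k)*(k^2 - 3*k + 2) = k*(k - 2)*(k - 1)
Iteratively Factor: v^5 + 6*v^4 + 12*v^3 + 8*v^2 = (v + 2)*(v^4 + 4*v^3 + 4*v^2) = v*(v + 2)*(v^3 + 4*v^2 + 4*v) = v^2*(v + 2)*(v^2 + 4*v + 4) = v^2*(v + 2)^2*(v + 2)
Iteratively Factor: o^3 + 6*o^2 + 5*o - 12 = (o - 1)*(o^2 + 7*o + 12) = (o - 1)*(o + 3)*(o + 4)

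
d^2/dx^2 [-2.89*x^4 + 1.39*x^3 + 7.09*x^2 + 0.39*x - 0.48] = -34.68*x^2 + 8.34*x + 14.18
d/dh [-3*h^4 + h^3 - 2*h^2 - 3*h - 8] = -12*h^3 + 3*h^2 - 4*h - 3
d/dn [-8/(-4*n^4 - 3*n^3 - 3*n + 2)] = 8*(-16*n^3 - 9*n^2 - 3)/(4*n^4 + 3*n^3 + 3*n - 2)^2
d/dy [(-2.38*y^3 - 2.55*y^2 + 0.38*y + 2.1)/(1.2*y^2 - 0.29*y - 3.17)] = (-2.856*y^4 + 1.3804*y^3 + 22.9173*y^2 + 11.127*y - 0.5956)/(1.44*y^4 - 0.696*y^3 - 7.5239*y^2 + 1.8386*y + 10.0489)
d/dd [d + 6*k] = 1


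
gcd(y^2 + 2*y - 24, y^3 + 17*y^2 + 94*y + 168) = y + 6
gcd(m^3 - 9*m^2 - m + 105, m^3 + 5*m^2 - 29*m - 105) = m^2 - 2*m - 15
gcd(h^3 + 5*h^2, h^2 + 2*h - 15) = h + 5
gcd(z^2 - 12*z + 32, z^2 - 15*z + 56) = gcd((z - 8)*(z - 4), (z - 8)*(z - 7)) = z - 8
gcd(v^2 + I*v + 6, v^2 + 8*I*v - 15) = v + 3*I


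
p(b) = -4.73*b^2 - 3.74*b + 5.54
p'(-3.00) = 24.64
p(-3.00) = -25.81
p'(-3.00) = 24.64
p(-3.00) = -25.81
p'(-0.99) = 5.63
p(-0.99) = 4.61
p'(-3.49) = 29.28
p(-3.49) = -39.02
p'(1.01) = -13.29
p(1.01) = -3.06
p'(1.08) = -13.96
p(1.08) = -4.02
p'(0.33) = -6.86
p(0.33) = 3.79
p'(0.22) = -5.82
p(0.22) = 4.49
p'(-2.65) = 21.33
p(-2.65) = -17.77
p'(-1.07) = 6.38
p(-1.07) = 4.13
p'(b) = -9.46*b - 3.74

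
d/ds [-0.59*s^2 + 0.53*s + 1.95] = 0.53 - 1.18*s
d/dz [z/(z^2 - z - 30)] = (z^2 - z*(2*z - 1) - z - 30)/(-z^2 + z + 30)^2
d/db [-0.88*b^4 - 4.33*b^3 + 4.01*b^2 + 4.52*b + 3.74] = -3.52*b^3 - 12.99*b^2 + 8.02*b + 4.52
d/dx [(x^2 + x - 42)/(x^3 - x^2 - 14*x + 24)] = ((2*x + 1)*(x^3 - x^2 - 14*x + 24) + (-3*x^2 + 2*x + 14)*(x^2 + x - 42))/(x^3 - x^2 - 14*x + 24)^2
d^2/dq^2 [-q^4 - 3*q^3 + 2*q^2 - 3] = -12*q^2 - 18*q + 4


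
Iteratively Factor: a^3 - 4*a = (a + 2)*(a^2 - 2*a) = (a - 2)*(a + 2)*(a)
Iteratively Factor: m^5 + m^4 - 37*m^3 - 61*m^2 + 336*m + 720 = (m - 5)*(m^4 + 6*m^3 - 7*m^2 - 96*m - 144) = (m - 5)*(m - 4)*(m^3 + 10*m^2 + 33*m + 36) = (m - 5)*(m - 4)*(m + 3)*(m^2 + 7*m + 12) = (m - 5)*(m - 4)*(m + 3)*(m + 4)*(m + 3)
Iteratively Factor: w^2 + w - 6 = (w + 3)*(w - 2)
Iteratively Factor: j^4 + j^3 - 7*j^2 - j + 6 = (j - 2)*(j^3 + 3*j^2 - j - 3) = (j - 2)*(j + 3)*(j^2 - 1) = (j - 2)*(j + 1)*(j + 3)*(j - 1)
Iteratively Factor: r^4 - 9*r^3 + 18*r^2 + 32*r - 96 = (r - 4)*(r^3 - 5*r^2 - 2*r + 24) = (r - 4)^2*(r^2 - r - 6) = (r - 4)^2*(r - 3)*(r + 2)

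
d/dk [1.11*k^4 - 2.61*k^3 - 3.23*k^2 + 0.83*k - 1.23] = 4.44*k^3 - 7.83*k^2 - 6.46*k + 0.83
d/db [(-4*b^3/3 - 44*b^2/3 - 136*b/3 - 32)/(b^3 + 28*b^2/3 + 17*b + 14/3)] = 4*(5*b^4 + 102*b^3 + 565*b^2 + 1036*b + 748)/(9*b^6 + 168*b^5 + 1090*b^4 + 2940*b^3 + 3385*b^2 + 1428*b + 196)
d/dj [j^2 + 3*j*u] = 2*j + 3*u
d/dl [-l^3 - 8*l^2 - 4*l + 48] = -3*l^2 - 16*l - 4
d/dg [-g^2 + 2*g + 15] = 2 - 2*g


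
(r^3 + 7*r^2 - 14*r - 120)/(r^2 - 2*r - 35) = (r^2 + 2*r - 24)/(r - 7)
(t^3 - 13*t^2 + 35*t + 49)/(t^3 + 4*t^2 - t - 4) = (t^2 - 14*t + 49)/(t^2 + 3*t - 4)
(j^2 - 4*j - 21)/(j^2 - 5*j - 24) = (j - 7)/(j - 8)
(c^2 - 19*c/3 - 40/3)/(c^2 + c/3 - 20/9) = 3*(c - 8)/(3*c - 4)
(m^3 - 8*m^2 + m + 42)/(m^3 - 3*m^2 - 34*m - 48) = (m^2 - 10*m + 21)/(m^2 - 5*m - 24)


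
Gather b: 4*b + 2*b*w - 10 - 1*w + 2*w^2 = b*(2*w + 4) + 2*w^2 - w - 10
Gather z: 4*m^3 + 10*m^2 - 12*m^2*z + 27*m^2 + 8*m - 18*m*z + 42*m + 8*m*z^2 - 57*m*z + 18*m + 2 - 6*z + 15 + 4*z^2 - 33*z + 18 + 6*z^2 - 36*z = 4*m^3 + 37*m^2 + 68*m + z^2*(8*m + 10) + z*(-12*m^2 - 75*m - 75) + 35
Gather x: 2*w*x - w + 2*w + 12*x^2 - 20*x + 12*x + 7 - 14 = w + 12*x^2 + x*(2*w - 8) - 7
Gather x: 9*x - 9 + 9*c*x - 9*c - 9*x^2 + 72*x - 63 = -9*c - 9*x^2 + x*(9*c + 81) - 72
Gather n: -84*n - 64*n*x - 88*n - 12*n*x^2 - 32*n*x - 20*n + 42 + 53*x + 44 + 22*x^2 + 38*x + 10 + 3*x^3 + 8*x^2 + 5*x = n*(-12*x^2 - 96*x - 192) + 3*x^3 + 30*x^2 + 96*x + 96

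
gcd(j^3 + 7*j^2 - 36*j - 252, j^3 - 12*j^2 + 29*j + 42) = j - 6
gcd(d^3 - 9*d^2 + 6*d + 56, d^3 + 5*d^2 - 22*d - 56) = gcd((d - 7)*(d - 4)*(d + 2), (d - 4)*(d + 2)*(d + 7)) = d^2 - 2*d - 8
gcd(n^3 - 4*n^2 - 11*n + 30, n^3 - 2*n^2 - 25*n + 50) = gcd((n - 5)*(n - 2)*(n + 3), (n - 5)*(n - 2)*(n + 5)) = n^2 - 7*n + 10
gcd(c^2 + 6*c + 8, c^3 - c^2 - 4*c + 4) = c + 2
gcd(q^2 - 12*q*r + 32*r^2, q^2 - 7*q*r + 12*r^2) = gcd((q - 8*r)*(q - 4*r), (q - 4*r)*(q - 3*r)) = q - 4*r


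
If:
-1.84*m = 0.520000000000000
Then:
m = -0.28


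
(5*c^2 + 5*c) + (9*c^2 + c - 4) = 14*c^2 + 6*c - 4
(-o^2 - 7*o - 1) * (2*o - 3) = -2*o^3 - 11*o^2 + 19*o + 3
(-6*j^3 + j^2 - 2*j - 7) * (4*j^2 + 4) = -24*j^5 + 4*j^4 - 32*j^3 - 24*j^2 - 8*j - 28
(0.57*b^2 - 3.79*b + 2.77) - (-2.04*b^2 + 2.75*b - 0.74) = 2.61*b^2 - 6.54*b + 3.51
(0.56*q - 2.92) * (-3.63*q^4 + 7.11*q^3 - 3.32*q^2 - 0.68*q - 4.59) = -2.0328*q^5 + 14.5812*q^4 - 22.6204*q^3 + 9.3136*q^2 - 0.5848*q + 13.4028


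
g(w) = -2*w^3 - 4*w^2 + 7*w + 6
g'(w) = -6*w^2 - 8*w + 7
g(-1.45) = -6.46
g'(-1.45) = 5.98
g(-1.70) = -7.63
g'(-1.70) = 3.26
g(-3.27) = 10.27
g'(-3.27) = -31.00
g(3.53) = -107.11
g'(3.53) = -96.01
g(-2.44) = -5.84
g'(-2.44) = -9.20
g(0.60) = 8.33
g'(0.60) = 0.04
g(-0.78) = -0.94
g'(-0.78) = 9.59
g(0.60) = 8.33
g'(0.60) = 0.04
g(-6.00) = 252.00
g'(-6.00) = -161.00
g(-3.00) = 3.00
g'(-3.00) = -23.00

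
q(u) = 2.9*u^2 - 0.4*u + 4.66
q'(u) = 5.8*u - 0.4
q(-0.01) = 4.66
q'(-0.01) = -0.46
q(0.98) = 7.05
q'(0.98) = 5.28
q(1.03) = 7.32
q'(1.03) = 5.57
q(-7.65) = 177.44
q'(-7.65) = -44.77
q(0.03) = 4.65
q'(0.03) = -0.23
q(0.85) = 6.42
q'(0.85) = 4.53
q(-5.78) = 103.86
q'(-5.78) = -33.92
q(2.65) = 23.97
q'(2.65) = 14.97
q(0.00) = 4.66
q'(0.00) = -0.40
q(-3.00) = 31.96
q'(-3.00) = -17.80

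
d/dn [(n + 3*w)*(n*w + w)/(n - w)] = w*(-(n + 1)*(n + 3*w) + (n - w)*(2*n + 3*w + 1))/(n - w)^2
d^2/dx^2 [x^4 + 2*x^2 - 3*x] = 12*x^2 + 4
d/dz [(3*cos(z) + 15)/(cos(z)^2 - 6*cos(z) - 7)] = 3*(cos(z)^2 + 10*cos(z) - 23)*sin(z)/(sin(z)^2 + 6*cos(z) + 6)^2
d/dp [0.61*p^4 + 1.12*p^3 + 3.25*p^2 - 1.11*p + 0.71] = 2.44*p^3 + 3.36*p^2 + 6.5*p - 1.11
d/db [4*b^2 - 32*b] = 8*b - 32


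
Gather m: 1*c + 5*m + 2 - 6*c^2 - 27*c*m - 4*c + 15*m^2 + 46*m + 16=-6*c^2 - 3*c + 15*m^2 + m*(51 - 27*c) + 18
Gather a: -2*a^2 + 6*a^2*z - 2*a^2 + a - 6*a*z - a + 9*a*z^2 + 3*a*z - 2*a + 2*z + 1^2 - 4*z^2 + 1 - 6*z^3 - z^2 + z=a^2*(6*z - 4) + a*(9*z^2 - 3*z - 2) - 6*z^3 - 5*z^2 + 3*z + 2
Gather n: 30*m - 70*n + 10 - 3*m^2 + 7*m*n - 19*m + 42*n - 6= -3*m^2 + 11*m + n*(7*m - 28) + 4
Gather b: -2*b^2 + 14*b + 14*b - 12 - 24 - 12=-2*b^2 + 28*b - 48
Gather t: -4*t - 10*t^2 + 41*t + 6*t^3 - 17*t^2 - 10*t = 6*t^3 - 27*t^2 + 27*t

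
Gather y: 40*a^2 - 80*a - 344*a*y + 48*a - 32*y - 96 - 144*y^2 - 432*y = 40*a^2 - 32*a - 144*y^2 + y*(-344*a - 464) - 96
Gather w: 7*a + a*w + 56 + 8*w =7*a + w*(a + 8) + 56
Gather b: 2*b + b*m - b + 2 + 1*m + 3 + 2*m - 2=b*(m + 1) + 3*m + 3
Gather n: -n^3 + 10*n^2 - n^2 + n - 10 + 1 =-n^3 + 9*n^2 + n - 9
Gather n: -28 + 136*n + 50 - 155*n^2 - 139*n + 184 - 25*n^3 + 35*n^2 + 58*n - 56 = -25*n^3 - 120*n^2 + 55*n + 150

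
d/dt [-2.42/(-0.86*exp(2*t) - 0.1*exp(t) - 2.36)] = (-4.1624*exp(t) - 0.242)*exp(t)/(0.86*exp(2*t) + 0.1*exp(t) + 2.36)^2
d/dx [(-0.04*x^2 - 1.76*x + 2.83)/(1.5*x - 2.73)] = (-0.06*x^2 + 0.2184*x + 0.5598)/(2.25*x^2 - 8.19*x + 7.4529)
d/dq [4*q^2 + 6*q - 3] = 8*q + 6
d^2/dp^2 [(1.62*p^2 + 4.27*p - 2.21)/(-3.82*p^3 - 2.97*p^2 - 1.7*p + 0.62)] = (-47.2793760000001*p^6 - 373.857288*p^5 + 159.44298*p^4 + 343.945066*p^3 + 63.82035*p^2 + 51.178056*p + 10.666172)/(55.742968*p^9 + 130.018284*p^8 + 175.508754*p^7 + 114.779289*p^6 + 35.901102*p^5 - 14.814654*p^4 - 9.464056*p^3 - 1.950396*p^2 + 1.96044*p - 0.238328)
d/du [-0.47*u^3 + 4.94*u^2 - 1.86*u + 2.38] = -1.41*u^2 + 9.88*u - 1.86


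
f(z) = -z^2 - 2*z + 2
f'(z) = -2*z - 2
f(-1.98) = 2.04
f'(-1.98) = 1.96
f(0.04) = 1.92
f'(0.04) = -2.08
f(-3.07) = -1.28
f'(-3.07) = 4.14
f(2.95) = -12.60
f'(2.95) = -7.90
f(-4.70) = -10.69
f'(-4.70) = 7.40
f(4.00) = -22.00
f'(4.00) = -10.00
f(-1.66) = 2.56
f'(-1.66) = 1.32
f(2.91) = -12.29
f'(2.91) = -7.82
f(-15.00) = -193.00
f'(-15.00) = 28.00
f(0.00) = 2.00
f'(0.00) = -2.00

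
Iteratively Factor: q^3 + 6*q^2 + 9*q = (q + 3)*(q^2 + 3*q) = (q + 3)^2*(q)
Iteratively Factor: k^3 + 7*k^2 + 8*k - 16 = (k - 1)*(k^2 + 8*k + 16) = (k - 1)*(k + 4)*(k + 4)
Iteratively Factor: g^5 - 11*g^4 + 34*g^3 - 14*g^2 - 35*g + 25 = (g + 1)*(g^4 - 12*g^3 + 46*g^2 - 60*g + 25) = (g - 5)*(g + 1)*(g^3 - 7*g^2 + 11*g - 5) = (g - 5)*(g - 1)*(g + 1)*(g^2 - 6*g + 5) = (g - 5)^2*(g - 1)*(g + 1)*(g - 1)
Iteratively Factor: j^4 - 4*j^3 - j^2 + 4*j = (j + 1)*(j^3 - 5*j^2 + 4*j) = j*(j + 1)*(j^2 - 5*j + 4) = j*(j - 1)*(j + 1)*(j - 4)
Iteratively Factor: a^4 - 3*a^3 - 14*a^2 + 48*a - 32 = (a - 2)*(a^3 - a^2 - 16*a + 16) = (a - 2)*(a - 1)*(a^2 - 16) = (a - 4)*(a - 2)*(a - 1)*(a + 4)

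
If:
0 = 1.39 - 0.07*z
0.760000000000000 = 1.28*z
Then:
No Solution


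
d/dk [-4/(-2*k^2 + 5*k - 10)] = 4*(5 - 4*k)/(2*k^2 - 5*k + 10)^2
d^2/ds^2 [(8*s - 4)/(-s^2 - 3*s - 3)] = 8*(-(2*s - 1)*(2*s + 3)^2 + (6*s + 5)*(s^2 + 3*s + 3))/(s^2 + 3*s + 3)^3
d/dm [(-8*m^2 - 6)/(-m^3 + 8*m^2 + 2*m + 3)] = 2*(-4*m^4 - 17*m^2 + 24*m + 6)/(m^6 - 16*m^5 + 60*m^4 + 26*m^3 + 52*m^2 + 12*m + 9)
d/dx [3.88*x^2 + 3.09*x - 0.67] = 7.76*x + 3.09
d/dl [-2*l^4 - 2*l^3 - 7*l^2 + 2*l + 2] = -8*l^3 - 6*l^2 - 14*l + 2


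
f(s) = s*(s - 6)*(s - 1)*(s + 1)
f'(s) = s*(s - 6)*(s - 1) + s*(s - 6)*(s + 1) + s*(s - 1)*(s + 1) + (s - 6)*(s - 1)*(s + 1) = 4*s^3 - 18*s^2 - 2*s + 6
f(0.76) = 1.68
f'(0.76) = -4.16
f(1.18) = -2.23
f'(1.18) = -14.85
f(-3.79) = 495.86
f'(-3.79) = -462.73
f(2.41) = -41.60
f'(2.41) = -47.38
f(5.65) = -61.15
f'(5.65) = 141.54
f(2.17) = -30.83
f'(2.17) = -42.23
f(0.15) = 0.86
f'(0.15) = 5.31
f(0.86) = 1.15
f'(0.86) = -6.49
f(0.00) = 0.00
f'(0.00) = 6.00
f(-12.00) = 30888.00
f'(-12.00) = -9474.00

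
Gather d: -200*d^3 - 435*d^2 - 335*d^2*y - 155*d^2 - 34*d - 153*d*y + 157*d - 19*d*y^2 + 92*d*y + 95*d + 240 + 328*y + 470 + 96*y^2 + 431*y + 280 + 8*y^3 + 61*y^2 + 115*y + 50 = -200*d^3 + d^2*(-335*y - 590) + d*(-19*y^2 - 61*y + 218) + 8*y^3 + 157*y^2 + 874*y + 1040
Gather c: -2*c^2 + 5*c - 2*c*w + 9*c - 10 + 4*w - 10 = -2*c^2 + c*(14 - 2*w) + 4*w - 20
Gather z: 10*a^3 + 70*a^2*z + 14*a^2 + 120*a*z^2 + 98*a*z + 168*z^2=10*a^3 + 14*a^2 + z^2*(120*a + 168) + z*(70*a^2 + 98*a)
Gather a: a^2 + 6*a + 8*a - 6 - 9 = a^2 + 14*a - 15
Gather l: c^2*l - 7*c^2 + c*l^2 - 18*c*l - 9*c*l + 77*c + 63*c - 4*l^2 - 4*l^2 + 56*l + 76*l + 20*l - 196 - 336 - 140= -7*c^2 + 140*c + l^2*(c - 8) + l*(c^2 - 27*c + 152) - 672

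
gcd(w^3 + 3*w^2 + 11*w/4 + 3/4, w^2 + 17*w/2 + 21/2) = w + 3/2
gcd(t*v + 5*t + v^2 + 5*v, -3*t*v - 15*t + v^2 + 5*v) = v + 5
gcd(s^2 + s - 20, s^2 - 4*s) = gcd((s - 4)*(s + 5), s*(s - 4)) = s - 4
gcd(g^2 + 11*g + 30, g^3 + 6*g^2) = g + 6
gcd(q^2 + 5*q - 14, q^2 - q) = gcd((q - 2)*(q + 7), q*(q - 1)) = 1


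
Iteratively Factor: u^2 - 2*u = (u - 2)*(u)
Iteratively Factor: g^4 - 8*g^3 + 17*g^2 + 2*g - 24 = (g - 4)*(g^3 - 4*g^2 + g + 6) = (g - 4)*(g - 2)*(g^2 - 2*g - 3) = (g - 4)*(g - 2)*(g + 1)*(g - 3)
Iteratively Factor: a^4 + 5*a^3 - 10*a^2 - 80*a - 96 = (a + 2)*(a^3 + 3*a^2 - 16*a - 48) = (a + 2)*(a + 4)*(a^2 - a - 12) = (a - 4)*(a + 2)*(a + 4)*(a + 3)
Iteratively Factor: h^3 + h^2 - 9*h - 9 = (h + 3)*(h^2 - 2*h - 3) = (h + 1)*(h + 3)*(h - 3)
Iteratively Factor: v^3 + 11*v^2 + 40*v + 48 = (v + 4)*(v^2 + 7*v + 12) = (v + 4)^2*(v + 3)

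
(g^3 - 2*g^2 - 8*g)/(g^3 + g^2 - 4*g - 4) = g*(g - 4)/(g^2 - g - 2)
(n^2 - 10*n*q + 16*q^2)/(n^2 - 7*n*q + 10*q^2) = (-n + 8*q)/(-n + 5*q)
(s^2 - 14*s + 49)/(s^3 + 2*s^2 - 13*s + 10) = (s^2 - 14*s + 49)/(s^3 + 2*s^2 - 13*s + 10)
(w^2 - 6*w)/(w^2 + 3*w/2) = 2*(w - 6)/(2*w + 3)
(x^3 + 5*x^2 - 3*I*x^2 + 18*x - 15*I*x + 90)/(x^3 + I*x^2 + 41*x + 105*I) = (x^2 + x*(5 - 6*I) - 30*I)/(x^2 - 2*I*x + 35)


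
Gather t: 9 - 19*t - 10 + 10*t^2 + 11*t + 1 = 10*t^2 - 8*t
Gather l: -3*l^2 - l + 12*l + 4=-3*l^2 + 11*l + 4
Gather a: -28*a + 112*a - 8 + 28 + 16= 84*a + 36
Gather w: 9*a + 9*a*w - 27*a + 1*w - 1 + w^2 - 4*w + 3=-18*a + w^2 + w*(9*a - 3) + 2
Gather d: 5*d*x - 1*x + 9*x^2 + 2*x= 5*d*x + 9*x^2 + x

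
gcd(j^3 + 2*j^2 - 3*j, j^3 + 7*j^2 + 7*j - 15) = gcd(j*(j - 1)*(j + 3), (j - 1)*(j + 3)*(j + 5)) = j^2 + 2*j - 3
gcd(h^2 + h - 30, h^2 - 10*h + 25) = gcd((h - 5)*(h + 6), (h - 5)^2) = h - 5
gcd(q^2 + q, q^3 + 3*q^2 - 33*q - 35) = q + 1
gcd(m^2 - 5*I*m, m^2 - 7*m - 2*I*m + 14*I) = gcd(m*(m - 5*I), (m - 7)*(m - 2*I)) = 1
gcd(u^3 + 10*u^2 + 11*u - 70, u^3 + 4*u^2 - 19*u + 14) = u^2 + 5*u - 14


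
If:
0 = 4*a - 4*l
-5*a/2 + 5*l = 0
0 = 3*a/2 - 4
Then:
No Solution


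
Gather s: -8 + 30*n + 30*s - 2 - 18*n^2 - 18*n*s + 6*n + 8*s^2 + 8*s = -18*n^2 + 36*n + 8*s^2 + s*(38 - 18*n) - 10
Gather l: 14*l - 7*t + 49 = 14*l - 7*t + 49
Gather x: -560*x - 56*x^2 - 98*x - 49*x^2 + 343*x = -105*x^2 - 315*x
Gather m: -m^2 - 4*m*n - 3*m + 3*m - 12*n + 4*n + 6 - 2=-m^2 - 4*m*n - 8*n + 4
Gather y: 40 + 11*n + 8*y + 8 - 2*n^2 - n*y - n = -2*n^2 + 10*n + y*(8 - n) + 48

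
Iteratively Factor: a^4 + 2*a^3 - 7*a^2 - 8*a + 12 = (a - 2)*(a^3 + 4*a^2 + a - 6) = (a - 2)*(a + 2)*(a^2 + 2*a - 3) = (a - 2)*(a + 2)*(a + 3)*(a - 1)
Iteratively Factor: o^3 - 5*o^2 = (o - 5)*(o^2) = o*(o - 5)*(o)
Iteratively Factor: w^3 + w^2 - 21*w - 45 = (w + 3)*(w^2 - 2*w - 15) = (w + 3)^2*(w - 5)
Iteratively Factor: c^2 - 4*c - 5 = (c + 1)*(c - 5)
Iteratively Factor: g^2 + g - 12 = (g - 3)*(g + 4)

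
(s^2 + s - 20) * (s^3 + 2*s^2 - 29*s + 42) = s^5 + 3*s^4 - 47*s^3 - 27*s^2 + 622*s - 840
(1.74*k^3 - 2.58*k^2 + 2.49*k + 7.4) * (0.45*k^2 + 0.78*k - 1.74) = 0.783*k^5 + 0.1962*k^4 - 3.9195*k^3 + 9.7614*k^2 + 1.4394*k - 12.876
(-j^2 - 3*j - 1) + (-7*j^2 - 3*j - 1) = -8*j^2 - 6*j - 2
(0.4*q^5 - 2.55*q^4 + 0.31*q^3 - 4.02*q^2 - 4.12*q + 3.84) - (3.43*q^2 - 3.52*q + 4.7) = 0.4*q^5 - 2.55*q^4 + 0.31*q^3 - 7.45*q^2 - 0.6*q - 0.86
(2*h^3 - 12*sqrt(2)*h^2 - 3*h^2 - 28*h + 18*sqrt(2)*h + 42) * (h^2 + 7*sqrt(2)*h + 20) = 2*h^5 - 3*h^4 + 2*sqrt(2)*h^4 - 156*h^3 - 3*sqrt(2)*h^3 - 436*sqrt(2)*h^2 + 234*h^2 - 560*h + 654*sqrt(2)*h + 840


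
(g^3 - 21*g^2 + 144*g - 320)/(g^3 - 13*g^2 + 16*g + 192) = (g - 5)/(g + 3)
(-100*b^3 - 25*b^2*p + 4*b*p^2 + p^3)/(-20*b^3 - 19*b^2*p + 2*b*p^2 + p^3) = (-20*b^2 - b*p + p^2)/(-4*b^2 - 3*b*p + p^2)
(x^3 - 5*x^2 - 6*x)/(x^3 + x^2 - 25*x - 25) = x*(x - 6)/(x^2 - 25)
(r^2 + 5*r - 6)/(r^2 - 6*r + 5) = (r + 6)/(r - 5)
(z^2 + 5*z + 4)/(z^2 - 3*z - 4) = (z + 4)/(z - 4)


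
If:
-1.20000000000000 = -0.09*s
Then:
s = 13.33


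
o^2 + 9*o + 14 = (o + 2)*(o + 7)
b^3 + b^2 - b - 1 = (b - 1)*(b + 1)^2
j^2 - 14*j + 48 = (j - 8)*(j - 6)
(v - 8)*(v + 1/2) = v^2 - 15*v/2 - 4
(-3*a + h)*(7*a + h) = -21*a^2 + 4*a*h + h^2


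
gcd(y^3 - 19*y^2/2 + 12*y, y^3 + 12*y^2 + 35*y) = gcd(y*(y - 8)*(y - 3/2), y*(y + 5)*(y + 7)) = y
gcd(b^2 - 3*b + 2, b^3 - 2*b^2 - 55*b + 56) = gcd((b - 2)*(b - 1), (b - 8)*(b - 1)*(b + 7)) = b - 1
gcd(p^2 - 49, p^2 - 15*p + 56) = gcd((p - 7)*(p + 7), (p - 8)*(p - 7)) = p - 7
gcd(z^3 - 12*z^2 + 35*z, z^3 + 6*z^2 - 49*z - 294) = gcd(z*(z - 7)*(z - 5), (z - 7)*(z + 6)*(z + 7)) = z - 7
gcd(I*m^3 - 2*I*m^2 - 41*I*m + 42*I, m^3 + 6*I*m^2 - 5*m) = 1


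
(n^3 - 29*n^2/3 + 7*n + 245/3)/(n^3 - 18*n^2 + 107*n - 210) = (n + 7/3)/(n - 6)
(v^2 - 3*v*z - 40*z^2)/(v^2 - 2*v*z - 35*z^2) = (-v + 8*z)/(-v + 7*z)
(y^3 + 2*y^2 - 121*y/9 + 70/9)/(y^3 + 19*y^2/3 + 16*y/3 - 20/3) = (y - 7/3)/(y + 2)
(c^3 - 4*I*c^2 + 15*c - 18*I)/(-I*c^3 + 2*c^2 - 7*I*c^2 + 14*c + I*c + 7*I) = (I*c^3 + 4*c^2 + 15*I*c + 18)/(c^3 + c^2*(7 + 2*I) + c*(-1 + 14*I) - 7)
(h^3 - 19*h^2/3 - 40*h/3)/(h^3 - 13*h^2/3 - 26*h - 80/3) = h/(h + 2)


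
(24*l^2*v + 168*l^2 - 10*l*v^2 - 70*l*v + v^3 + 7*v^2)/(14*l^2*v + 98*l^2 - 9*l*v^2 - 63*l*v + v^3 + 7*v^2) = (24*l^2 - 10*l*v + v^2)/(14*l^2 - 9*l*v + v^2)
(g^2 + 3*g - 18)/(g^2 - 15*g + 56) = (g^2 + 3*g - 18)/(g^2 - 15*g + 56)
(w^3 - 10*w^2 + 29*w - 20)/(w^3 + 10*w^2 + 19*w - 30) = (w^2 - 9*w + 20)/(w^2 + 11*w + 30)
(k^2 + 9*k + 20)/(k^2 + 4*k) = (k + 5)/k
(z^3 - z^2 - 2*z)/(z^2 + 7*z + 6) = z*(z - 2)/(z + 6)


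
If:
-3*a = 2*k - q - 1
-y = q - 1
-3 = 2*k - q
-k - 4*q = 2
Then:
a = 4/3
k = -14/9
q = -1/9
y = 10/9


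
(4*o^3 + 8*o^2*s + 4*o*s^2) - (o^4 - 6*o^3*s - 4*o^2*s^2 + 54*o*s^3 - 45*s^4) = -o^4 + 6*o^3*s + 4*o^3 + 4*o^2*s^2 + 8*o^2*s - 54*o*s^3 + 4*o*s^2 + 45*s^4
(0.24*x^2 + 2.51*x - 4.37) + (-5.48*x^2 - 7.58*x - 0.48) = -5.24*x^2 - 5.07*x - 4.85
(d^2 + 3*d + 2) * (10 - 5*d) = -5*d^3 - 5*d^2 + 20*d + 20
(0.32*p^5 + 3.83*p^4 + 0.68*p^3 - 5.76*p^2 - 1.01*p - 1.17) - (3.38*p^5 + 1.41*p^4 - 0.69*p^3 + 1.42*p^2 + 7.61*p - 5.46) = -3.06*p^5 + 2.42*p^4 + 1.37*p^3 - 7.18*p^2 - 8.62*p + 4.29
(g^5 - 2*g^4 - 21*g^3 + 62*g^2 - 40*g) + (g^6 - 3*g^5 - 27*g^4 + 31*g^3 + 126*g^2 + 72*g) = g^6 - 2*g^5 - 29*g^4 + 10*g^3 + 188*g^2 + 32*g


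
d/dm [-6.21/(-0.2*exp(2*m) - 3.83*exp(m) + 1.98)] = (-2.484*exp(m) - 23.7843)*exp(m)/(0.2*exp(2*m) + 3.83*exp(m) - 1.98)^2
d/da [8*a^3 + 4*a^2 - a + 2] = 24*a^2 + 8*a - 1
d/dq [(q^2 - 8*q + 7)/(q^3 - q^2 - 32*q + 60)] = (-q^4 + 16*q^3 - 61*q^2 + 134*q - 256)/(q^6 - 2*q^5 - 63*q^4 + 184*q^3 + 904*q^2 - 3840*q + 3600)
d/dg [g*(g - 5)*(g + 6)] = 3*g^2 + 2*g - 30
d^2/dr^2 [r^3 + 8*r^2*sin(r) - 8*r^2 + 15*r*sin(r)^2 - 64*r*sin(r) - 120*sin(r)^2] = -8*r^2*sin(r) + 64*r*sin(r) + 32*r*cos(r) + 30*r*cos(2*r) + 6*r + 16*sin(r) + 30*sin(2*r) - 128*cos(r) - 240*cos(2*r) - 16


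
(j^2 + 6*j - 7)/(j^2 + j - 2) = (j + 7)/(j + 2)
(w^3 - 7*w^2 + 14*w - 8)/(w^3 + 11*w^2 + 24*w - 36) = (w^2 - 6*w + 8)/(w^2 + 12*w + 36)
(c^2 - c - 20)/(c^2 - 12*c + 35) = (c + 4)/(c - 7)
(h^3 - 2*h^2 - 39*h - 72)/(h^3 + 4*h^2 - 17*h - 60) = (h^2 - 5*h - 24)/(h^2 + h - 20)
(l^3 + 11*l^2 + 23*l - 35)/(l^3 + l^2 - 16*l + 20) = (l^2 + 6*l - 7)/(l^2 - 4*l + 4)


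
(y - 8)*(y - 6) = y^2 - 14*y + 48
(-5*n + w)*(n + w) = -5*n^2 - 4*n*w + w^2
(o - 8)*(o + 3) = o^2 - 5*o - 24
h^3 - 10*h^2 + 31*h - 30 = (h - 5)*(h - 3)*(h - 2)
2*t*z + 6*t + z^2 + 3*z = (2*t + z)*(z + 3)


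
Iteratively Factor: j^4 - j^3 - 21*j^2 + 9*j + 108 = (j + 3)*(j^3 - 4*j^2 - 9*j + 36) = (j - 4)*(j + 3)*(j^2 - 9) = (j - 4)*(j + 3)^2*(j - 3)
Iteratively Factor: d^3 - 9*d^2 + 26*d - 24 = (d - 3)*(d^2 - 6*d + 8) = (d - 3)*(d - 2)*(d - 4)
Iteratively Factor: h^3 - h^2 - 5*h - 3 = (h + 1)*(h^2 - 2*h - 3) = (h + 1)^2*(h - 3)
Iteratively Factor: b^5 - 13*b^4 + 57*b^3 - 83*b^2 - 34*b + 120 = (b - 2)*(b^4 - 11*b^3 + 35*b^2 - 13*b - 60) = (b - 2)*(b + 1)*(b^3 - 12*b^2 + 47*b - 60) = (b - 5)*(b - 2)*(b + 1)*(b^2 - 7*b + 12) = (b - 5)*(b - 3)*(b - 2)*(b + 1)*(b - 4)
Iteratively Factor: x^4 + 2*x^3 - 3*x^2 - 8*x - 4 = (x + 2)*(x^3 - 3*x - 2) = (x + 1)*(x + 2)*(x^2 - x - 2) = (x + 1)^2*(x + 2)*(x - 2)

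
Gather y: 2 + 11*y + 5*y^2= 5*y^2 + 11*y + 2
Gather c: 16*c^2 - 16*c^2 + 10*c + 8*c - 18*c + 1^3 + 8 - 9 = 0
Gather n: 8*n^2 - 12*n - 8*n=8*n^2 - 20*n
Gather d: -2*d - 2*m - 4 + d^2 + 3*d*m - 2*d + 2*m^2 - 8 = d^2 + d*(3*m - 4) + 2*m^2 - 2*m - 12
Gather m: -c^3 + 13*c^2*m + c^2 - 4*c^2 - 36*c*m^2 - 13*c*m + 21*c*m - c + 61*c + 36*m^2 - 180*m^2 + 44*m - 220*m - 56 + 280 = -c^3 - 3*c^2 + 60*c + m^2*(-36*c - 144) + m*(13*c^2 + 8*c - 176) + 224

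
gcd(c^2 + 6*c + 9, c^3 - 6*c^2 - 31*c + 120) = 1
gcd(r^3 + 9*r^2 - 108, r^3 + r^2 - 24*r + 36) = r^2 + 3*r - 18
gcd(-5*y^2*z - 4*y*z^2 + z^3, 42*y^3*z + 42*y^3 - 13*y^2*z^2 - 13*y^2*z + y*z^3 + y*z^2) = 1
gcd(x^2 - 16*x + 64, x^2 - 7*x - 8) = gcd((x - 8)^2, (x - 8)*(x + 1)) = x - 8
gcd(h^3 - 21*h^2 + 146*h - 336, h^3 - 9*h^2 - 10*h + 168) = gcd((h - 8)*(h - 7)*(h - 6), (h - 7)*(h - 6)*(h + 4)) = h^2 - 13*h + 42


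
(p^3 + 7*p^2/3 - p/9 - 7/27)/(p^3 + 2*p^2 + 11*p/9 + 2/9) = (9*p^2 + 18*p - 7)/(3*(3*p^2 + 5*p + 2))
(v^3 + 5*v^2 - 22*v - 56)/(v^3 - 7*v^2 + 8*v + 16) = (v^2 + 9*v + 14)/(v^2 - 3*v - 4)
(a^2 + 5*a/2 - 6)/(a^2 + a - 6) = (a^2 + 5*a/2 - 6)/(a^2 + a - 6)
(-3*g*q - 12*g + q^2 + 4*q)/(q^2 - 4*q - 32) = (-3*g + q)/(q - 8)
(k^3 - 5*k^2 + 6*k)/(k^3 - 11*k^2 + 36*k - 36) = k/(k - 6)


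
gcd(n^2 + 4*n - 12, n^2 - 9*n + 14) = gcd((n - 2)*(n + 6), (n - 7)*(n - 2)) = n - 2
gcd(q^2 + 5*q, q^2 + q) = q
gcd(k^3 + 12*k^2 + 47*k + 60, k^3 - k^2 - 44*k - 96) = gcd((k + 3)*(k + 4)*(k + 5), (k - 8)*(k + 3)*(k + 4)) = k^2 + 7*k + 12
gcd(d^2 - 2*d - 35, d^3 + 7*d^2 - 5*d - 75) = d + 5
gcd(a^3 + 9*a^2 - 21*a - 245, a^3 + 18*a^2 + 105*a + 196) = a^2 + 14*a + 49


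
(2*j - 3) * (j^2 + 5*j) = 2*j^3 + 7*j^2 - 15*j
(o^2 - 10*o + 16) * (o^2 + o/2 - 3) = o^4 - 19*o^3/2 + 8*o^2 + 38*o - 48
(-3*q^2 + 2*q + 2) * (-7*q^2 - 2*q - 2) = 21*q^4 - 8*q^3 - 12*q^2 - 8*q - 4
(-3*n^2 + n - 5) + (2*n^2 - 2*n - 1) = -n^2 - n - 6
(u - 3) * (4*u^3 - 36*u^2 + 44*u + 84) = 4*u^4 - 48*u^3 + 152*u^2 - 48*u - 252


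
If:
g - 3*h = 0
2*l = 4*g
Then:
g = l/2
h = l/6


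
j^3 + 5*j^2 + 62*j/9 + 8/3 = (j + 2/3)*(j + 4/3)*(j + 3)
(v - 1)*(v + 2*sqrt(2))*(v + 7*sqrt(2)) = v^3 - v^2 + 9*sqrt(2)*v^2 - 9*sqrt(2)*v + 28*v - 28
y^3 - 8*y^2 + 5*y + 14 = (y - 7)*(y - 2)*(y + 1)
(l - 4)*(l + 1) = l^2 - 3*l - 4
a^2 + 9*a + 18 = (a + 3)*(a + 6)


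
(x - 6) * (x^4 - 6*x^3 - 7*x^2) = x^5 - 12*x^4 + 29*x^3 + 42*x^2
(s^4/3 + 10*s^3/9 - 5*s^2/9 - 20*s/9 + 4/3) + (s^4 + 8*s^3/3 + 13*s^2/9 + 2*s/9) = 4*s^4/3 + 34*s^3/9 + 8*s^2/9 - 2*s + 4/3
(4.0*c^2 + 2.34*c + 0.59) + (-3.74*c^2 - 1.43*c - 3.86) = 0.26*c^2 + 0.91*c - 3.27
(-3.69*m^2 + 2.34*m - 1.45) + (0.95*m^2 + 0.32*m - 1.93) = -2.74*m^2 + 2.66*m - 3.38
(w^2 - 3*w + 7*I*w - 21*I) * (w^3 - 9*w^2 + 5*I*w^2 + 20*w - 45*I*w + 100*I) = w^5 - 12*w^4 + 12*I*w^4 + 12*w^3 - 144*I*w^3 + 360*w^2 + 564*I*w^2 - 1645*w - 720*I*w + 2100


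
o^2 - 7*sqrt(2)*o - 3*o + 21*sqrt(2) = (o - 3)*(o - 7*sqrt(2))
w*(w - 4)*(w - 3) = w^3 - 7*w^2 + 12*w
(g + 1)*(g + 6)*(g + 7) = g^3 + 14*g^2 + 55*g + 42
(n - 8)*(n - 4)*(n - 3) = n^3 - 15*n^2 + 68*n - 96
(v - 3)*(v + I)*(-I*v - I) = -I*v^3 + v^2 + 2*I*v^2 - 2*v + 3*I*v - 3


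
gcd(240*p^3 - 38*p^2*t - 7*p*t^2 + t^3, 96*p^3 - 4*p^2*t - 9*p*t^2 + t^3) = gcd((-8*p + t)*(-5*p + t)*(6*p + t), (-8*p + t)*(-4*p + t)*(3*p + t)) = 8*p - t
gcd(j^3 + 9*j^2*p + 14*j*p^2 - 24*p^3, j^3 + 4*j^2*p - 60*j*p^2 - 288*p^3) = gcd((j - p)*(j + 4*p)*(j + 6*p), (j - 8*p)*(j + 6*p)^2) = j + 6*p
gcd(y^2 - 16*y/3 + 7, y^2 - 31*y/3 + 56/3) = y - 7/3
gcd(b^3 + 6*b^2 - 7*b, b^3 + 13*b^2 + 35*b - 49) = b^2 + 6*b - 7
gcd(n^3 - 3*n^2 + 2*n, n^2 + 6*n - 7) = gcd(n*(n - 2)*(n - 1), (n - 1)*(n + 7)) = n - 1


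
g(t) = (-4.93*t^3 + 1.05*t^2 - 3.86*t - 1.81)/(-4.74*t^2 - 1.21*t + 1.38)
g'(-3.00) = 0.88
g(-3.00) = -4.05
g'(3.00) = 0.89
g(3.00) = 3.05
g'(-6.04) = 1.00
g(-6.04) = -6.98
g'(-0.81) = -32.86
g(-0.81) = -6.17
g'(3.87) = 0.96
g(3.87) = 3.86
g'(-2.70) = 0.83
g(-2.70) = -3.79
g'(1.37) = 0.13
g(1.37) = 1.94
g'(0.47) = -371.88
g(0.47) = 16.56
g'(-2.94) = 0.87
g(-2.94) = -3.99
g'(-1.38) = -0.30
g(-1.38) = -3.09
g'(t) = (9.48*t + 1.21)*(-4.93*t^3 + 1.05*t^2 - 3.86*t - 1.81)/(-4.74*t^2 - 1.21*t + 1.38)^2 + (-14.79*t^2 + 2.1*t - 3.86)/(-4.74*t^2 - 1.21*t + 1.38) = (23.3682*t^4 + 11.9306*t^3 - 39.9771*t^2 - 14.2608*t - 7.5169)/(22.4676*t^4 + 11.4708*t^3 - 11.6183*t^2 - 3.3396*t + 1.9044)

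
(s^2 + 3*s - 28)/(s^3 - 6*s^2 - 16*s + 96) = (s + 7)/(s^2 - 2*s - 24)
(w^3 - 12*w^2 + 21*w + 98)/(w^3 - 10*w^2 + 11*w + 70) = (w - 7)/(w - 5)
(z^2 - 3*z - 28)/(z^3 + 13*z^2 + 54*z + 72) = (z - 7)/(z^2 + 9*z + 18)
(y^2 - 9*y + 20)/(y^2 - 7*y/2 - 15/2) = 2*(y - 4)/(2*y + 3)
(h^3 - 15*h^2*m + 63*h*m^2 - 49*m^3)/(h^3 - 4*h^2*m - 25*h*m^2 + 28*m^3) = (h - 7*m)/(h + 4*m)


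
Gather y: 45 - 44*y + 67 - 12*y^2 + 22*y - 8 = -12*y^2 - 22*y + 104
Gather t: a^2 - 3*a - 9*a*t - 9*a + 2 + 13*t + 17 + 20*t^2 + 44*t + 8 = a^2 - 12*a + 20*t^2 + t*(57 - 9*a) + 27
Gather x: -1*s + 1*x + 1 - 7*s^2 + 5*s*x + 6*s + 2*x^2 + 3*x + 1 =-7*s^2 + 5*s + 2*x^2 + x*(5*s + 4) + 2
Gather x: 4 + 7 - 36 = -25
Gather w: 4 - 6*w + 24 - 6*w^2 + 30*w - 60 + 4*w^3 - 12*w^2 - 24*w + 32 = 4*w^3 - 18*w^2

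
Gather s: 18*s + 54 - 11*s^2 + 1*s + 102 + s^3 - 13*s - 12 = s^3 - 11*s^2 + 6*s + 144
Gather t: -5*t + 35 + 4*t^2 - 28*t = 4*t^2 - 33*t + 35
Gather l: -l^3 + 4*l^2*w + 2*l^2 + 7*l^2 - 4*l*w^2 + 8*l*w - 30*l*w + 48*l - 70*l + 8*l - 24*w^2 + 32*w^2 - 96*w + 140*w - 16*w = -l^3 + l^2*(4*w + 9) + l*(-4*w^2 - 22*w - 14) + 8*w^2 + 28*w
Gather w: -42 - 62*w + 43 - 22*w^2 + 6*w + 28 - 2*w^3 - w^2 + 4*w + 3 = -2*w^3 - 23*w^2 - 52*w + 32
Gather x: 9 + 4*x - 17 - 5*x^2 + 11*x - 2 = -5*x^2 + 15*x - 10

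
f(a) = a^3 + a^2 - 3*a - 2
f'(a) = 3*a^2 + 2*a - 3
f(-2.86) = -8.63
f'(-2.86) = 15.82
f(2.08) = 5.09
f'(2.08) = 14.14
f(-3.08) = -12.49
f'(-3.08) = 19.30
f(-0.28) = -1.10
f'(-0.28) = -3.32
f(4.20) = 77.13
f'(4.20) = 58.32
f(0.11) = -2.32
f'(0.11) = -2.74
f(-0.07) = -1.79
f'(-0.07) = -3.13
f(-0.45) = -0.54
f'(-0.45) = -3.29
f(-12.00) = -1550.00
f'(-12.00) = 405.00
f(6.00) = 232.00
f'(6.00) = 117.00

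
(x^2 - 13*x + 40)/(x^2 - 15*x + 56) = (x - 5)/(x - 7)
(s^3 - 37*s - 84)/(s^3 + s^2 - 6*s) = (s^2 - 3*s - 28)/(s*(s - 2))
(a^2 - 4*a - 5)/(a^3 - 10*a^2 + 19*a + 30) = 1/(a - 6)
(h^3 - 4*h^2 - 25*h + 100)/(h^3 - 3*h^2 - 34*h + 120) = (h + 5)/(h + 6)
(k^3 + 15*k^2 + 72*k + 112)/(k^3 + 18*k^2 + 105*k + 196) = (k + 4)/(k + 7)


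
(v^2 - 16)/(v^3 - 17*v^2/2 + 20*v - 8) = 2*(v + 4)/(2*v^2 - 9*v + 4)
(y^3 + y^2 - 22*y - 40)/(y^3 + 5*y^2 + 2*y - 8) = (y - 5)/(y - 1)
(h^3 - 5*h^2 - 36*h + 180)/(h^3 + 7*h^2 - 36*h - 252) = (h - 5)/(h + 7)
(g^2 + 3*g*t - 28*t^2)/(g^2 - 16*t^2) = (g + 7*t)/(g + 4*t)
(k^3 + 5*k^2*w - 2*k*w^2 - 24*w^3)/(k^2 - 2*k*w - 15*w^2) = (-k^2 - 2*k*w + 8*w^2)/(-k + 5*w)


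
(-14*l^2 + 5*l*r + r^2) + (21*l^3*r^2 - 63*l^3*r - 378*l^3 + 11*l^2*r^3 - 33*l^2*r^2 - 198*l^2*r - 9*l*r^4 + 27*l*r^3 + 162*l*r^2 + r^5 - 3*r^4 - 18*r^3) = 21*l^3*r^2 - 63*l^3*r - 378*l^3 + 11*l^2*r^3 - 33*l^2*r^2 - 198*l^2*r - 14*l^2 - 9*l*r^4 + 27*l*r^3 + 162*l*r^2 + 5*l*r + r^5 - 3*r^4 - 18*r^3 + r^2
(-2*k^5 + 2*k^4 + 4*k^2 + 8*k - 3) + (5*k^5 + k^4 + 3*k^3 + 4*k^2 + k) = 3*k^5 + 3*k^4 + 3*k^3 + 8*k^2 + 9*k - 3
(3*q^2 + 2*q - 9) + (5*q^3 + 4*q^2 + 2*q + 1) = 5*q^3 + 7*q^2 + 4*q - 8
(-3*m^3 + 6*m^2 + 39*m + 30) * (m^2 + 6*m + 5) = -3*m^5 - 12*m^4 + 60*m^3 + 294*m^2 + 375*m + 150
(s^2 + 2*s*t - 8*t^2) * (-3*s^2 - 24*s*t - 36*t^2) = -3*s^4 - 30*s^3*t - 60*s^2*t^2 + 120*s*t^3 + 288*t^4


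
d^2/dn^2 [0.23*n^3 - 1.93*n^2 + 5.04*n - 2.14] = 1.38*n - 3.86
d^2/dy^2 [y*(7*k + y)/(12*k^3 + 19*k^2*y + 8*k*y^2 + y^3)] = 2*(-1452*k^6 - 2016*k^5*y - 792*k^4*y^2 + 79*k^3*y^3 + 111*k^2*y^4 + 21*k*y^5 + y^6)/(1728*k^9 + 8208*k^8*y + 16452*k^7*y^2 + 18235*k^6*y^3 + 12336*k^5*y^4 + 5307*k^4*y^5 + 1460*k^3*y^6 + 249*k^2*y^7 + 24*k*y^8 + y^9)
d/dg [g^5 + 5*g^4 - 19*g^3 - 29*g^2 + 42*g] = 5*g^4 + 20*g^3 - 57*g^2 - 58*g + 42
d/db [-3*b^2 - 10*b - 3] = -6*b - 10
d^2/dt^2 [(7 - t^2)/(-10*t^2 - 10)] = 8*(1 - 3*t^2)/(5*(t^6 + 3*t^4 + 3*t^2 + 1))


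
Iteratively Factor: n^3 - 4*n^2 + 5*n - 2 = (n - 2)*(n^2 - 2*n + 1) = (n - 2)*(n - 1)*(n - 1)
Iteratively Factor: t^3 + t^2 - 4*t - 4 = (t + 2)*(t^2 - t - 2) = (t - 2)*(t + 2)*(t + 1)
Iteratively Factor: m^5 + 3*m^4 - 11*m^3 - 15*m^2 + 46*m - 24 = (m - 1)*(m^4 + 4*m^3 - 7*m^2 - 22*m + 24) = (m - 2)*(m - 1)*(m^3 + 6*m^2 + 5*m - 12) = (m - 2)*(m - 1)*(m + 3)*(m^2 + 3*m - 4) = (m - 2)*(m - 1)^2*(m + 3)*(m + 4)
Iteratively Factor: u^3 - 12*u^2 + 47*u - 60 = (u - 5)*(u^2 - 7*u + 12) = (u - 5)*(u - 4)*(u - 3)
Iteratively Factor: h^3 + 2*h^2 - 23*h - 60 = (h + 3)*(h^2 - h - 20) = (h - 5)*(h + 3)*(h + 4)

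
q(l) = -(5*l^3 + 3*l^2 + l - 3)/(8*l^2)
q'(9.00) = -0.62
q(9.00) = -6.01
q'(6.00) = -0.62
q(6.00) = -4.14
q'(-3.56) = -0.60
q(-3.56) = 1.91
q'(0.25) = -46.62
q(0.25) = 4.97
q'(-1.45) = -0.32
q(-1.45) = 0.80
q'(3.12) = -0.64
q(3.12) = -2.33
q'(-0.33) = 21.39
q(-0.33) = 3.65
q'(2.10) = -0.68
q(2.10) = -1.66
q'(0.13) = -334.60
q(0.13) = 20.77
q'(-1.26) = -0.17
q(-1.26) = 0.75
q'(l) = -(15*l^2 + 6*l + 1)/(8*l^2) + (5*l^3 + 3*l^2 + l - 3)/(4*l^3) = (-5*l^3 + l - 6)/(8*l^3)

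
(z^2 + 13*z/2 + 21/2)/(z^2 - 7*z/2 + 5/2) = (2*z^2 + 13*z + 21)/(2*z^2 - 7*z + 5)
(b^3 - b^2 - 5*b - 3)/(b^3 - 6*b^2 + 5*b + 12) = (b + 1)/(b - 4)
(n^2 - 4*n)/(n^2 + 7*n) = (n - 4)/(n + 7)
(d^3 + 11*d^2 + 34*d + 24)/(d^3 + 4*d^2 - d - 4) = (d + 6)/(d - 1)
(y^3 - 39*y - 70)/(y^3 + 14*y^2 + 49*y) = (y^3 - 39*y - 70)/(y*(y^2 + 14*y + 49))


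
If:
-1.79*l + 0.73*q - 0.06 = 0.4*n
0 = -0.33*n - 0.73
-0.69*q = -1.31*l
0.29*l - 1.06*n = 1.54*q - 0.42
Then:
No Solution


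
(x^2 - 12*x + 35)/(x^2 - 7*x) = (x - 5)/x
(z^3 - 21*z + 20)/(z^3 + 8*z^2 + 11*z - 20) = (z - 4)/(z + 4)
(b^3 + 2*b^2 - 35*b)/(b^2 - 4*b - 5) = b*(b + 7)/(b + 1)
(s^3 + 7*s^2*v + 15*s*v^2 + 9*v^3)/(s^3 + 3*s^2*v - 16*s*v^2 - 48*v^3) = (s^2 + 4*s*v + 3*v^2)/(s^2 - 16*v^2)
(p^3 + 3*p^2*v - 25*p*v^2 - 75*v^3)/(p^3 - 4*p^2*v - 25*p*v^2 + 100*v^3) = (p + 3*v)/(p - 4*v)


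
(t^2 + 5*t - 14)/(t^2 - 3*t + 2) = (t + 7)/(t - 1)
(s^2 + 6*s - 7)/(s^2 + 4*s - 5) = (s + 7)/(s + 5)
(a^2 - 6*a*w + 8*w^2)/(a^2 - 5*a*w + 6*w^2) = (-a + 4*w)/(-a + 3*w)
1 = 1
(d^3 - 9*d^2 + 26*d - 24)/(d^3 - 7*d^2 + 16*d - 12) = (d - 4)/(d - 2)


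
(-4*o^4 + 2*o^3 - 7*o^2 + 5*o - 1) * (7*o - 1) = -28*o^5 + 18*o^4 - 51*o^3 + 42*o^2 - 12*o + 1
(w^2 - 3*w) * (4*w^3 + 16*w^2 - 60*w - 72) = 4*w^5 + 4*w^4 - 108*w^3 + 108*w^2 + 216*w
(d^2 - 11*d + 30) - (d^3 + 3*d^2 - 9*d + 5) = -d^3 - 2*d^2 - 2*d + 25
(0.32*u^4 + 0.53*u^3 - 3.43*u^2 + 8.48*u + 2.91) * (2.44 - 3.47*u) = -1.1104*u^5 - 1.0583*u^4 + 13.1953*u^3 - 37.7948*u^2 + 10.5935*u + 7.1004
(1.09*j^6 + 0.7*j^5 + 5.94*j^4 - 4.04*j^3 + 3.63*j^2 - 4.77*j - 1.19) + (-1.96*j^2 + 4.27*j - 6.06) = 1.09*j^6 + 0.7*j^5 + 5.94*j^4 - 4.04*j^3 + 1.67*j^2 - 0.5*j - 7.25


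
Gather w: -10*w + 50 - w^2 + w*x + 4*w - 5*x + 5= -w^2 + w*(x - 6) - 5*x + 55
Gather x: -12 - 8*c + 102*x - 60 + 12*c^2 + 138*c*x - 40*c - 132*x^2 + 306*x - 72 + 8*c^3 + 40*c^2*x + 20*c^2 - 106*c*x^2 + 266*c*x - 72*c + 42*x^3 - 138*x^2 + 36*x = 8*c^3 + 32*c^2 - 120*c + 42*x^3 + x^2*(-106*c - 270) + x*(40*c^2 + 404*c + 444) - 144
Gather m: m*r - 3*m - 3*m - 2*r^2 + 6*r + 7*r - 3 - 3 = m*(r - 6) - 2*r^2 + 13*r - 6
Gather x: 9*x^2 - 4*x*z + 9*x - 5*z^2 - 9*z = 9*x^2 + x*(9 - 4*z) - 5*z^2 - 9*z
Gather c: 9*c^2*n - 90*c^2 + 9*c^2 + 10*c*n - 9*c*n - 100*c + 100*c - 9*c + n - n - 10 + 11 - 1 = c^2*(9*n - 81) + c*(n - 9)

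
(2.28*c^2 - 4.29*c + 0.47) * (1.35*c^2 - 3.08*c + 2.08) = 3.078*c^4 - 12.8139*c^3 + 18.5901*c^2 - 10.3708*c + 0.9776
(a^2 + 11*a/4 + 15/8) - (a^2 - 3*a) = 23*a/4 + 15/8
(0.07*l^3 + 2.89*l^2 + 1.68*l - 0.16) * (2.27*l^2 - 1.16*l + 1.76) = 0.1589*l^5 + 6.4791*l^4 + 0.5844*l^3 + 2.7744*l^2 + 3.1424*l - 0.2816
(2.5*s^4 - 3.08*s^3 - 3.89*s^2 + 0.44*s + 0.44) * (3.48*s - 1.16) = 8.7*s^5 - 13.6184*s^4 - 9.9644*s^3 + 6.0436*s^2 + 1.0208*s - 0.5104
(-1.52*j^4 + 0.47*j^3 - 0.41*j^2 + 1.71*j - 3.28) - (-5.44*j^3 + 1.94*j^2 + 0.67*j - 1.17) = -1.52*j^4 + 5.91*j^3 - 2.35*j^2 + 1.04*j - 2.11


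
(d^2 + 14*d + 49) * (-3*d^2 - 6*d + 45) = -3*d^4 - 48*d^3 - 186*d^2 + 336*d + 2205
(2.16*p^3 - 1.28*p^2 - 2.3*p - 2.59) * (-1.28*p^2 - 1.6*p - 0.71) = -2.7648*p^5 - 1.8176*p^4 + 3.4584*p^3 + 7.904*p^2 + 5.777*p + 1.8389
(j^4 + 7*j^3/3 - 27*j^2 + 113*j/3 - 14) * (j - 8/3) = j^5 - j^4/3 - 299*j^3/9 + 329*j^2/3 - 1030*j/9 + 112/3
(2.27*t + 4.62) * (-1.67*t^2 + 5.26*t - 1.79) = -3.7909*t^3 + 4.2248*t^2 + 20.2379*t - 8.2698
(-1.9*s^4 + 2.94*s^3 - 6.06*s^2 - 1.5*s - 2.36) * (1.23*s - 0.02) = -2.337*s^5 + 3.6542*s^4 - 7.5126*s^3 - 1.7238*s^2 - 2.8728*s + 0.0472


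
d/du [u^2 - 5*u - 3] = 2*u - 5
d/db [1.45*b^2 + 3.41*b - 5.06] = 2.9*b + 3.41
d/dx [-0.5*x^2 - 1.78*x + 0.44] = -1.0*x - 1.78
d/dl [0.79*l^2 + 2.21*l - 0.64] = 1.58*l + 2.21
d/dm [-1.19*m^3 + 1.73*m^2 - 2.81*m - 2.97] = -3.57*m^2 + 3.46*m - 2.81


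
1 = 1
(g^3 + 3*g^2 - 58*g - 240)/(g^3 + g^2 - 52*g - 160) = (g + 6)/(g + 4)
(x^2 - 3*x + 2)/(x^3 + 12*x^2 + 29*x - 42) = (x - 2)/(x^2 + 13*x + 42)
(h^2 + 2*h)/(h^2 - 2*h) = (h + 2)/(h - 2)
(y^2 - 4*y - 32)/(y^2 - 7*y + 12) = (y^2 - 4*y - 32)/(y^2 - 7*y + 12)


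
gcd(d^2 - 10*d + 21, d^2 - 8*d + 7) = d - 7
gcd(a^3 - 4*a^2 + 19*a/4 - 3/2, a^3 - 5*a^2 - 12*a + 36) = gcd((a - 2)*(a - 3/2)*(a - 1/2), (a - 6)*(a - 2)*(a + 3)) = a - 2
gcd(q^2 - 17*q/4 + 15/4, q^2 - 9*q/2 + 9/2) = q - 3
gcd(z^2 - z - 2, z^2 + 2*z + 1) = z + 1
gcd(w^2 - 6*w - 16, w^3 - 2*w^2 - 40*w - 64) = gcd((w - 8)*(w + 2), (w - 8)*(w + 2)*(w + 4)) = w^2 - 6*w - 16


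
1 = 1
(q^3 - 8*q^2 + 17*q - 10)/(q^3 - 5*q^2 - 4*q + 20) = (q - 1)/(q + 2)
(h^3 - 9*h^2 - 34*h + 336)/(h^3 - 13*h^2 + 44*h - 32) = (h^2 - h - 42)/(h^2 - 5*h + 4)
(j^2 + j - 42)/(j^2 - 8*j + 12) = (j + 7)/(j - 2)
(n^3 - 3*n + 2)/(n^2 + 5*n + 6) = (n^2 - 2*n + 1)/(n + 3)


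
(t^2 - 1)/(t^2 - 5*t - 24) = (1 - t^2)/(-t^2 + 5*t + 24)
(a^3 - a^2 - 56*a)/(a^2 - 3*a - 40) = a*(a + 7)/(a + 5)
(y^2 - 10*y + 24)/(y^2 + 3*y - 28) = (y - 6)/(y + 7)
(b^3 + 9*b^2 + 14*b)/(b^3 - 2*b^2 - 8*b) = (b + 7)/(b - 4)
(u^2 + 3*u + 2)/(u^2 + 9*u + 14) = (u + 1)/(u + 7)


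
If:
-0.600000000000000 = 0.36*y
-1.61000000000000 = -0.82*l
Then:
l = 1.96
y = -1.67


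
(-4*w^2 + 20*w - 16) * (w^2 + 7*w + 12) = -4*w^4 - 8*w^3 + 76*w^2 + 128*w - 192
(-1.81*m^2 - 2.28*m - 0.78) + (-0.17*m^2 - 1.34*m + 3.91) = -1.98*m^2 - 3.62*m + 3.13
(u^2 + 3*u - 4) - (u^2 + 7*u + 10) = -4*u - 14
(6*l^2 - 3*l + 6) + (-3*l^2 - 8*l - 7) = 3*l^2 - 11*l - 1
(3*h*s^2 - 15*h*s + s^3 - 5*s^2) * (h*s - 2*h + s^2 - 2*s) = 3*h^2*s^3 - 21*h^2*s^2 + 30*h^2*s + 4*h*s^4 - 28*h*s^3 + 40*h*s^2 + s^5 - 7*s^4 + 10*s^3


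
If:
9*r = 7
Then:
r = 7/9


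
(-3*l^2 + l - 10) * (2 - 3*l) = 9*l^3 - 9*l^2 + 32*l - 20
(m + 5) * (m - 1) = m^2 + 4*m - 5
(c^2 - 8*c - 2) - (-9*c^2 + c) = 10*c^2 - 9*c - 2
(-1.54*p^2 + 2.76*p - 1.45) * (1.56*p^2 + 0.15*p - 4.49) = -2.4024*p^4 + 4.0746*p^3 + 5.0666*p^2 - 12.6099*p + 6.5105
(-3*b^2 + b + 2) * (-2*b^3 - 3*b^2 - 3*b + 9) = 6*b^5 + 7*b^4 + 2*b^3 - 36*b^2 + 3*b + 18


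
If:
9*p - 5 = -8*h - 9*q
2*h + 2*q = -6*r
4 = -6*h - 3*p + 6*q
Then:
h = -81*r/37 - 17/37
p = 102*r/37 + 56/111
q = 17/37 - 30*r/37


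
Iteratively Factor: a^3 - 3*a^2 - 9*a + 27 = (a - 3)*(a^2 - 9) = (a - 3)^2*(a + 3)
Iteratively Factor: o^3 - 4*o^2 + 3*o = (o)*(o^2 - 4*o + 3) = o*(o - 3)*(o - 1)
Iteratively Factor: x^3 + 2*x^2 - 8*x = (x)*(x^2 + 2*x - 8) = x*(x + 4)*(x - 2)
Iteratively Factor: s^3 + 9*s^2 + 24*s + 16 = (s + 1)*(s^2 + 8*s + 16) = (s + 1)*(s + 4)*(s + 4)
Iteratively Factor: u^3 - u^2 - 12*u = (u)*(u^2 - u - 12) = u*(u + 3)*(u - 4)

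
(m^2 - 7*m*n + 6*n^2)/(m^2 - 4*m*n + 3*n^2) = (m - 6*n)/(m - 3*n)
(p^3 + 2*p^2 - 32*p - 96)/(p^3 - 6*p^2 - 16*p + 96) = (p + 4)/(p - 4)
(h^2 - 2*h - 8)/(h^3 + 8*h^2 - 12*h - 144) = (h + 2)/(h^2 + 12*h + 36)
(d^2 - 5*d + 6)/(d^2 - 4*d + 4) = (d - 3)/(d - 2)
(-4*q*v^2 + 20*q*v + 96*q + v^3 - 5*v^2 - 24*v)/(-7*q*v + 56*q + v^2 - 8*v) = (4*q*v + 12*q - v^2 - 3*v)/(7*q - v)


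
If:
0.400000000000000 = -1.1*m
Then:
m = -0.36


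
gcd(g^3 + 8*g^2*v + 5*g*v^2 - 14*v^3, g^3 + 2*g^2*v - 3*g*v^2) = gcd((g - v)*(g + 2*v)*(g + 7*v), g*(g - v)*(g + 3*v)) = -g + v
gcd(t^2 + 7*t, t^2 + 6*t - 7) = t + 7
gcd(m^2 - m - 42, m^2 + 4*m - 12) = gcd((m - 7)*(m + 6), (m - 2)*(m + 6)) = m + 6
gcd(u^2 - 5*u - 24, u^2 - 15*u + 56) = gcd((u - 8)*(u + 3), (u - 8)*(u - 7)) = u - 8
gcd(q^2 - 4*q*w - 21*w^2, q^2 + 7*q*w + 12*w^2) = q + 3*w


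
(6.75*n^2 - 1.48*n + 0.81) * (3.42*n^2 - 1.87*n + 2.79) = 23.085*n^4 - 17.6841*n^3 + 24.3703*n^2 - 5.6439*n + 2.2599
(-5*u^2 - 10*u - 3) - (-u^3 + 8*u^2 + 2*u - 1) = u^3 - 13*u^2 - 12*u - 2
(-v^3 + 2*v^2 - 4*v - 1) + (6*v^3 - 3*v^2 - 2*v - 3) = 5*v^3 - v^2 - 6*v - 4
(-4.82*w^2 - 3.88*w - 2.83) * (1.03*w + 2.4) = -4.9646*w^3 - 15.5644*w^2 - 12.2269*w - 6.792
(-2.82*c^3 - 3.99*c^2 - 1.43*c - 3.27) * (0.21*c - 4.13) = -0.5922*c^4 + 10.8087*c^3 + 16.1784*c^2 + 5.2192*c + 13.5051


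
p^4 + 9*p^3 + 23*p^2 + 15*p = p*(p + 1)*(p + 3)*(p + 5)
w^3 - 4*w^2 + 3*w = w*(w - 3)*(w - 1)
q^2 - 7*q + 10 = (q - 5)*(q - 2)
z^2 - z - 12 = (z - 4)*(z + 3)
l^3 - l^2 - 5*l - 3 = (l - 3)*(l + 1)^2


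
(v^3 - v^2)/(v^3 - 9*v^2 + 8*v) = v/(v - 8)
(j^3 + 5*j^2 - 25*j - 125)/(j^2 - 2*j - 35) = (j^2 - 25)/(j - 7)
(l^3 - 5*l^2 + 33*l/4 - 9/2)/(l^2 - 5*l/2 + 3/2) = (l^2 - 7*l/2 + 3)/(l - 1)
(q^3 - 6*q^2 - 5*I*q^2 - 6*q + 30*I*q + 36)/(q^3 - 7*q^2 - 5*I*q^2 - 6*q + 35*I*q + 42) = (q - 6)/(q - 7)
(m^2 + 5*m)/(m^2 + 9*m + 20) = m/(m + 4)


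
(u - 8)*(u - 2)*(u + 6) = u^3 - 4*u^2 - 44*u + 96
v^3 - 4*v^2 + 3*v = v*(v - 3)*(v - 1)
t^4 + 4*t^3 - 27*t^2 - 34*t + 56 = (t - 4)*(t - 1)*(t + 2)*(t + 7)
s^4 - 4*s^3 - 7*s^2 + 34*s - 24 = (s - 4)*(s - 2)*(s - 1)*(s + 3)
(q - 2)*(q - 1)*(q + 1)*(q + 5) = q^4 + 3*q^3 - 11*q^2 - 3*q + 10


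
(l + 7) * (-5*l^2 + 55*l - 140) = -5*l^3 + 20*l^2 + 245*l - 980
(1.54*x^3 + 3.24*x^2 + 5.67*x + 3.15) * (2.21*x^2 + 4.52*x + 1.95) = 3.4034*x^5 + 14.1212*x^4 + 30.1785*x^3 + 38.9079*x^2 + 25.2945*x + 6.1425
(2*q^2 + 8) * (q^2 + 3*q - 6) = 2*q^4 + 6*q^3 - 4*q^2 + 24*q - 48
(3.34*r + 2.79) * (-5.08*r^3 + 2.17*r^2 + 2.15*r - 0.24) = -16.9672*r^4 - 6.9254*r^3 + 13.2353*r^2 + 5.1969*r - 0.6696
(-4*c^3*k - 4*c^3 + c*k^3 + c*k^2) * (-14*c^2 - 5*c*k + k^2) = 56*c^5*k + 56*c^5 + 20*c^4*k^2 + 20*c^4*k - 18*c^3*k^3 - 18*c^3*k^2 - 5*c^2*k^4 - 5*c^2*k^3 + c*k^5 + c*k^4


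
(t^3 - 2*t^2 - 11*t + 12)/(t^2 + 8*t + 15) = (t^2 - 5*t + 4)/(t + 5)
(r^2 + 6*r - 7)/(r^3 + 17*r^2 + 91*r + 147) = (r - 1)/(r^2 + 10*r + 21)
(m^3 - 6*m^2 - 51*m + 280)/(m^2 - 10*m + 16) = (m^2 + 2*m - 35)/(m - 2)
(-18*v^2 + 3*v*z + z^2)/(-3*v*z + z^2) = (6*v + z)/z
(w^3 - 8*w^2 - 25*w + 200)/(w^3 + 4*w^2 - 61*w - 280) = (w - 5)/(w + 7)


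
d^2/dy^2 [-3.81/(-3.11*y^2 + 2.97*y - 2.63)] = (-73.701402*y^2 + 70.383654*y + 3.81*(6.22*y - 2.97)*(12.44*y - 5.94) - 62.326266)/(3.11*y^2 - 2.97*y + 2.63)^3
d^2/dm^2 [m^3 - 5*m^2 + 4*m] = 6*m - 10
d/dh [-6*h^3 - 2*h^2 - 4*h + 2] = -18*h^2 - 4*h - 4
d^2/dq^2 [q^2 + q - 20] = 2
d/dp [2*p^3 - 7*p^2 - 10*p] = 6*p^2 - 14*p - 10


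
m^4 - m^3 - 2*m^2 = m^2*(m - 2)*(m + 1)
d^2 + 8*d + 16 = (d + 4)^2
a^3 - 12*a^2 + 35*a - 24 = (a - 8)*(a - 3)*(a - 1)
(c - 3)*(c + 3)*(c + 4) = c^3 + 4*c^2 - 9*c - 36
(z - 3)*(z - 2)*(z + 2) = z^3 - 3*z^2 - 4*z + 12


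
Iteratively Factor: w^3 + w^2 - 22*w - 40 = (w + 4)*(w^2 - 3*w - 10) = (w - 5)*(w + 4)*(w + 2)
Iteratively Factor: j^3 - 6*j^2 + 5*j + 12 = (j - 4)*(j^2 - 2*j - 3) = (j - 4)*(j + 1)*(j - 3)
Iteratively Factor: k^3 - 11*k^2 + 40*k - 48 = (k - 3)*(k^2 - 8*k + 16) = (k - 4)*(k - 3)*(k - 4)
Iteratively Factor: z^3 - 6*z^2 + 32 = (z + 2)*(z^2 - 8*z + 16) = (z - 4)*(z + 2)*(z - 4)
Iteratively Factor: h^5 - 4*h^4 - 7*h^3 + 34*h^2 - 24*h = (h - 1)*(h^4 - 3*h^3 - 10*h^2 + 24*h) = (h - 1)*(h + 3)*(h^3 - 6*h^2 + 8*h) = (h - 2)*(h - 1)*(h + 3)*(h^2 - 4*h) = h*(h - 2)*(h - 1)*(h + 3)*(h - 4)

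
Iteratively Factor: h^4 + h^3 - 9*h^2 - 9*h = (h + 3)*(h^3 - 2*h^2 - 3*h) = (h - 3)*(h + 3)*(h^2 + h) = (h - 3)*(h + 1)*(h + 3)*(h)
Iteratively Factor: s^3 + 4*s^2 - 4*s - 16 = (s - 2)*(s^2 + 6*s + 8) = (s - 2)*(s + 2)*(s + 4)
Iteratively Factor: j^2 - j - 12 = (j + 3)*(j - 4)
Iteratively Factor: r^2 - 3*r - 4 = (r + 1)*(r - 4)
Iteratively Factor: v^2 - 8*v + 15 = (v - 3)*(v - 5)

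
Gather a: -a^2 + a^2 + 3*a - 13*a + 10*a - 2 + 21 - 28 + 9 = 0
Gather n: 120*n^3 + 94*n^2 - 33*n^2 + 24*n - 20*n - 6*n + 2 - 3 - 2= 120*n^3 + 61*n^2 - 2*n - 3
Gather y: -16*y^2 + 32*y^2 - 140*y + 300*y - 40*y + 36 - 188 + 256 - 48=16*y^2 + 120*y + 56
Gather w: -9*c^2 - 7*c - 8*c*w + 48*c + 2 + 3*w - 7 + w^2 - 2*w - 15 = -9*c^2 + 41*c + w^2 + w*(1 - 8*c) - 20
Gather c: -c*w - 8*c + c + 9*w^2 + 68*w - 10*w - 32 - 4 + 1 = c*(-w - 7) + 9*w^2 + 58*w - 35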